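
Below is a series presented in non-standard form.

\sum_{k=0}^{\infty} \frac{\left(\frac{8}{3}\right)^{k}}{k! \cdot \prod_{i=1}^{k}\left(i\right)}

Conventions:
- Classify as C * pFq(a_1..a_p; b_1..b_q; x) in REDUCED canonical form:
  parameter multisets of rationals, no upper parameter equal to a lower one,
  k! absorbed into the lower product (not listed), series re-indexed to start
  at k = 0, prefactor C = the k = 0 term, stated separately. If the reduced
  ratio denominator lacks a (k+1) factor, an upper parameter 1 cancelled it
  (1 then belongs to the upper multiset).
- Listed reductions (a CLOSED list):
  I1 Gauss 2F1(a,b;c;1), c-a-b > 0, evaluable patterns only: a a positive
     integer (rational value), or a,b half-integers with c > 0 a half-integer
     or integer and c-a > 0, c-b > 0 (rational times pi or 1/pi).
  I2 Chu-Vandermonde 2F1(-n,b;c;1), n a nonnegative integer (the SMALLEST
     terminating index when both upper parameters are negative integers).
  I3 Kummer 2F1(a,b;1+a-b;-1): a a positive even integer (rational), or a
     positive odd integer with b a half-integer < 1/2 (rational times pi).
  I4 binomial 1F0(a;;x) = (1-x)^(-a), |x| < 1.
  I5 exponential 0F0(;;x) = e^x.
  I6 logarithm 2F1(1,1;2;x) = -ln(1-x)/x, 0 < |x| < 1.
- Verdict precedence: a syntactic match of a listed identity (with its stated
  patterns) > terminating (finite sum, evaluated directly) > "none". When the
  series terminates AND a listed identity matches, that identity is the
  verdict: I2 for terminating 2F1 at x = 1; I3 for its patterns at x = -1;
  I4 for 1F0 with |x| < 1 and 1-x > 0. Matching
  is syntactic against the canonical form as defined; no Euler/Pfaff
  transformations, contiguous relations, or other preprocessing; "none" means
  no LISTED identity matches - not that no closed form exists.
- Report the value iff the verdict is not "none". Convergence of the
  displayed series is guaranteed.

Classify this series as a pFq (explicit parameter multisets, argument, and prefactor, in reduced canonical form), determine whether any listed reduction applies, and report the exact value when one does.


Classification (C = 1): 0F1 with upper {-}, lower {1}, argument x = \frac{8}{3}. Verdict: none. A 0F1 with upper {-} fits none of I1-I6 at x = \frac{8}{3}; the sum runs forever.

Key step: with t_0 = 1, the lower running product (C = 1) is a rising factorial.
Term ratio: r(k) = \frac{8}{3} * 1 / [(k+1) (k+1)] - rational in k. x = \frac{8}{3}; t_0 = 1; negate the roots.


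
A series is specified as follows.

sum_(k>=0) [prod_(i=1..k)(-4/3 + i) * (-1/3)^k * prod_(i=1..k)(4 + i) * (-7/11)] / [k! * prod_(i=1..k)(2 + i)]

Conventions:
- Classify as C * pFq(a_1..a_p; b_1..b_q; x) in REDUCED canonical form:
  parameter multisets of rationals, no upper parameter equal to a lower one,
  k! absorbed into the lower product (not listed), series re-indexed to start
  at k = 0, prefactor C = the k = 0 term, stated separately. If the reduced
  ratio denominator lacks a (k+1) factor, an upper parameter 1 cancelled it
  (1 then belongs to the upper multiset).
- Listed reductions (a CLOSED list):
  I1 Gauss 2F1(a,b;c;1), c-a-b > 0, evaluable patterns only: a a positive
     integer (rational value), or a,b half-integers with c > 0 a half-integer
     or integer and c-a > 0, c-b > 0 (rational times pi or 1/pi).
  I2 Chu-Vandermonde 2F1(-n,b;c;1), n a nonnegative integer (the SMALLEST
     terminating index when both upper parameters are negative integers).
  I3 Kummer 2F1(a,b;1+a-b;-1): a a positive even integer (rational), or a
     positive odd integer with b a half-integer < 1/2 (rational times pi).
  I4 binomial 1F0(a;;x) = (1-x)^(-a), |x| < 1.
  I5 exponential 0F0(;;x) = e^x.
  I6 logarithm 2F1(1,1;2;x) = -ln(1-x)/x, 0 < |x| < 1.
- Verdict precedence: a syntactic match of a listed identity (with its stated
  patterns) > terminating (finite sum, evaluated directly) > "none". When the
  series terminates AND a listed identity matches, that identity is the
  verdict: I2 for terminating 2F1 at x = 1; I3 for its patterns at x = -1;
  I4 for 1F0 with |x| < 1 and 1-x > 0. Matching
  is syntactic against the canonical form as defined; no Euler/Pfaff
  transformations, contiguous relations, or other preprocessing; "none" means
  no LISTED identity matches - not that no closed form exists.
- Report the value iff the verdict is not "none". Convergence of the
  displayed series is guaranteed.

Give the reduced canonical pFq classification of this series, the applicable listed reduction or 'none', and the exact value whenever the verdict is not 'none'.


At argument -1/3: a 2F1 with upper {-1/3, 5}, lower {3}, scaled by C = -7/11. Verdict: none. A 2F1 with upper {-1/3, 5} fits none of I1-I6 at x = -1/3; the sum runs forever.

Key observation: t_0 = -7/11 here, and the running product (prefactor -7/11) telescopes to a rising factorial.
Term ratio: r(k) = (-1/3) * (k-1/3) (k+5) / [(k+3) (k+1)] - rational in k. x = (-1/3); t_0 = -7/11; negate the roots.


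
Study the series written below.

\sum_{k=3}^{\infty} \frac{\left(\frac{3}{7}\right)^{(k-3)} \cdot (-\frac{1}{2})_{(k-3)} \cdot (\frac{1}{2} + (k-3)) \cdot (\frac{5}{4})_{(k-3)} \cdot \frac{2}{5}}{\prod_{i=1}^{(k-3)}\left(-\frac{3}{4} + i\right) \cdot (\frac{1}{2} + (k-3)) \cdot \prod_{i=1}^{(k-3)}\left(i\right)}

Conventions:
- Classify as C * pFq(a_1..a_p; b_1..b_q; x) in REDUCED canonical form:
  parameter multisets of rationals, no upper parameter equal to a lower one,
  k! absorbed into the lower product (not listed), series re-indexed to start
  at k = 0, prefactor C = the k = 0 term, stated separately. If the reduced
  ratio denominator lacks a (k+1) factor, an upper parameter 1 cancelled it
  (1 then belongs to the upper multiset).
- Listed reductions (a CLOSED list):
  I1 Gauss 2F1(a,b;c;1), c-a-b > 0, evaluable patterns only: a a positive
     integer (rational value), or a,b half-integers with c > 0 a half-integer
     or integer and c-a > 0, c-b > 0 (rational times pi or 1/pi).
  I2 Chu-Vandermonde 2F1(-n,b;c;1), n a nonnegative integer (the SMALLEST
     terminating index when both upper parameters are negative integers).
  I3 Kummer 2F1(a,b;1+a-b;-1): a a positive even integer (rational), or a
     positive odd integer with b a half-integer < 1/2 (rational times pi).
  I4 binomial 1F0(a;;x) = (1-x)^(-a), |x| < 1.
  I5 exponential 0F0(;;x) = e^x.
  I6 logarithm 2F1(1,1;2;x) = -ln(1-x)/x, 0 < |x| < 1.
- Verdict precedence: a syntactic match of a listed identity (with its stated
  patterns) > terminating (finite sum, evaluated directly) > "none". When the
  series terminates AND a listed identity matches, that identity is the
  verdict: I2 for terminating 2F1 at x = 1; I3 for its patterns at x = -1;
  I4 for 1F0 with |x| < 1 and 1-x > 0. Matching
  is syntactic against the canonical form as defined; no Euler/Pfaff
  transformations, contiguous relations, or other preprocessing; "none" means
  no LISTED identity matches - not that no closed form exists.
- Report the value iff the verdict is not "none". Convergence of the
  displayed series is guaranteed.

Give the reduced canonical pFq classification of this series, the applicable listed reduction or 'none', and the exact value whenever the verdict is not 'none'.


With C = \frac{2}{5}: the canonical form is 2F1(-\frac{1}{2}, \frac{5}{4}; \frac{1}{4}; \frac{3}{7}). Verdict: none - at argument \frac{3}{7} the multisets {-\frac{1}{2}, \frac{5}{4}} ; {\frac{1}{4}} match no listed identity.

Key observation: t_0 = \frac{2}{5} here, and the product of the first k integers (C = 2/5) is k!.
Step ratio: r(k) = \frac{3}{7} * (k-\frac{1}{2}) (k+\frac{5}{4}) / [(k+\frac{1}{4}) (k+1)] - rational in k, leading ratio \frac{3}{7}; with t_0 = \frac{2}{5}, classification follows.


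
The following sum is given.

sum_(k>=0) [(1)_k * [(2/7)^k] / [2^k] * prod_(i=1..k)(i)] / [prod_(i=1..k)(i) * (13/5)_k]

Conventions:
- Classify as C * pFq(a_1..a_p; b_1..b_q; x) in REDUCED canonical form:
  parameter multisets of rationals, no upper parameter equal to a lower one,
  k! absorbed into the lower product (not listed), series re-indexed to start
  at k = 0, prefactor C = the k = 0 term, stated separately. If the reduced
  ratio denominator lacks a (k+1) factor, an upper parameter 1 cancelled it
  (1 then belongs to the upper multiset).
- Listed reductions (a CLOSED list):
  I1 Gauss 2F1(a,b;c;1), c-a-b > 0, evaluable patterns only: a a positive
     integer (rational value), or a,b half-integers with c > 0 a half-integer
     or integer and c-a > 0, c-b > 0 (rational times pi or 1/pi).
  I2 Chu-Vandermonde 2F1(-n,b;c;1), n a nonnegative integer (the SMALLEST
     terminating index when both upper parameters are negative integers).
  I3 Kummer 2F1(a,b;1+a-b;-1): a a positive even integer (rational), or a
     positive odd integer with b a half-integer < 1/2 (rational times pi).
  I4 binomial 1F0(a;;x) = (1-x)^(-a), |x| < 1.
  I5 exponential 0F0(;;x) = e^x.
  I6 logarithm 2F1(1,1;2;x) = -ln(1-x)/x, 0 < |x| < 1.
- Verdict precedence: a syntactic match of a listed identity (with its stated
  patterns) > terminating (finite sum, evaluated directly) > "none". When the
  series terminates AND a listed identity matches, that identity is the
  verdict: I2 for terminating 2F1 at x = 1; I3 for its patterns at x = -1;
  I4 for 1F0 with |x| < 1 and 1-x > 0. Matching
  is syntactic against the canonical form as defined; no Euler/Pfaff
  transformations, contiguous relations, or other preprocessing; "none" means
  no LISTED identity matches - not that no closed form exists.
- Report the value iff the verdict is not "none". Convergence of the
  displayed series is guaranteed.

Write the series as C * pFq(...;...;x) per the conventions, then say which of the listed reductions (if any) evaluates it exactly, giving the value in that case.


Key step: with t_0 = 1, the running product (prefactor 1) telescopes to a rising factorial.
Adjacent-term ratio: r(k) = (1/7) * (k+1) (k+1) / [(k+13/5) (k+1)] - rational in k, leading ratio (1/7); with t_0 = 1, classification follows.

Canonical form: C = 1 times 2F1 with upper {1, 1}, lower {13/5}, x = 1/7. Verdict: none - at argument 1/7 the multisets {1, 1} ; {13/5} match no listed identity.


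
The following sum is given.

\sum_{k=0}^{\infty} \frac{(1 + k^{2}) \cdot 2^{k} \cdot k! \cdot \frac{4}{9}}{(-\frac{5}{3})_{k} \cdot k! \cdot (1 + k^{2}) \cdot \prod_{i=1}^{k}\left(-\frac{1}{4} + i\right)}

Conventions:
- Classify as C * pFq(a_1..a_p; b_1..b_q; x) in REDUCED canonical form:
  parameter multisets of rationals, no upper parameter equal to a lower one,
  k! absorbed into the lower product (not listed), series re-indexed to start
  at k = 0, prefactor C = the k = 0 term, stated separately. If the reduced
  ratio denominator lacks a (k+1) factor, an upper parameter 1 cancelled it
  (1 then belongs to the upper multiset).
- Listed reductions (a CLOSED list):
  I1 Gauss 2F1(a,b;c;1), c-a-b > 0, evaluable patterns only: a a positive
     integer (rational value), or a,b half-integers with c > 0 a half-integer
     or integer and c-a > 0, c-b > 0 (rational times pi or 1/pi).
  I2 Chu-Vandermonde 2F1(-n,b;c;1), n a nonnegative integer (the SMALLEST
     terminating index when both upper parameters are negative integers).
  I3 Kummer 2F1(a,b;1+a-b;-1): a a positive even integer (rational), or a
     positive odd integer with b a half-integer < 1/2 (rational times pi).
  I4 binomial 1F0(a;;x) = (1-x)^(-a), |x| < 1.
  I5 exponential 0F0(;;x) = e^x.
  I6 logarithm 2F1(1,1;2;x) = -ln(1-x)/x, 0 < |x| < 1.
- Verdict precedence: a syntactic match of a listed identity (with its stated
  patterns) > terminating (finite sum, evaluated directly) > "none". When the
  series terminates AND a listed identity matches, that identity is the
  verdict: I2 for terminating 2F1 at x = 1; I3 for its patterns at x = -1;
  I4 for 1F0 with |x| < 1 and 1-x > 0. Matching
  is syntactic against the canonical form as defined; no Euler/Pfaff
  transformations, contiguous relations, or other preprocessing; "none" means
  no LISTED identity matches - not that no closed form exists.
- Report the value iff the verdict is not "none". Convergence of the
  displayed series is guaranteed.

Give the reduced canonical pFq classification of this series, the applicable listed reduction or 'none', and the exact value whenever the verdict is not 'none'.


Reduced: x = 2, 1F2, upper = {1}, lower = {-\frac{5}{3}, \frac{3}{4}}, C = \frac{4}{9}. Verdict: none. Every listed pattern misses the 1F2 form at 2, upper {1}.

First insight: t_0 being \frac{4}{9}, k^2 + 1 divides numerator and denominator alike; prefactor 4/9 after cancelling.
Step ratio: r(k) = 2 * (k+1) / [(k-\frac{5}{3}) (k+\frac{3}{4}) (k+1)] - rational in k, leading ratio 2; with t_0 = \frac{4}{9}, classification follows.


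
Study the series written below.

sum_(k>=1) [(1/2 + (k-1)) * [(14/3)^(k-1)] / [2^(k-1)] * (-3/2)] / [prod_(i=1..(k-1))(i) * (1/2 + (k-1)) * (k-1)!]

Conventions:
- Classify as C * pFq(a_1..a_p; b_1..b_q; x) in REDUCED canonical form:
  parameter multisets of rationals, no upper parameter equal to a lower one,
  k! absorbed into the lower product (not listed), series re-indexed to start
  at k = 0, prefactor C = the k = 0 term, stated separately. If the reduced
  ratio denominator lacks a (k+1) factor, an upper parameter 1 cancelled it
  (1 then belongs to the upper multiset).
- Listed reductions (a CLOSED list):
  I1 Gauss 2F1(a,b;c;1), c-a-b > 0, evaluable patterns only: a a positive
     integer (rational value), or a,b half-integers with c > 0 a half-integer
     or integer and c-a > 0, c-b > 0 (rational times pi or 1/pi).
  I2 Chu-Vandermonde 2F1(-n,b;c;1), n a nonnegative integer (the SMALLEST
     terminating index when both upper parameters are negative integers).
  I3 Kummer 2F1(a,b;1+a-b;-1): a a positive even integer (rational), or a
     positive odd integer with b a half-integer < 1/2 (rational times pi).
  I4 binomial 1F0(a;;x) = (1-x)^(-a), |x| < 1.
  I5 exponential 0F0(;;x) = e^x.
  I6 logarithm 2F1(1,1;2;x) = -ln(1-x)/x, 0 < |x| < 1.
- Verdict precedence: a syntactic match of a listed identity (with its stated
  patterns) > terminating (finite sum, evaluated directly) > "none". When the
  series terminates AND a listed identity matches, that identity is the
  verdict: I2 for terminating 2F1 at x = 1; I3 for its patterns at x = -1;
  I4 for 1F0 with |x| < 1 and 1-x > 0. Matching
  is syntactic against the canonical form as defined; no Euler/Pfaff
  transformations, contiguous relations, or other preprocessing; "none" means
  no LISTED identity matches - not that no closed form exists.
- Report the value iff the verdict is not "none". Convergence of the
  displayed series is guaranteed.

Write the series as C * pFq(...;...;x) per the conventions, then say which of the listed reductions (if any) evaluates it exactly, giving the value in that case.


Key step: from the first term -3/2: the lower running product (C = -3/2, x = 7/3) is a rising factorial.
Adjacent-term ratio: r(k) = (7/3) * 1 / [(k+1) (k+1)] - poly over poly, x = (7/3) from leading terms; C = -3/2 at k = 0.

With C = -3/2: the canonical form is 0F1(-; 1; 7/3). Verdict: none here - no I1-I6 shape fits x = 7/3 with lower {1}.


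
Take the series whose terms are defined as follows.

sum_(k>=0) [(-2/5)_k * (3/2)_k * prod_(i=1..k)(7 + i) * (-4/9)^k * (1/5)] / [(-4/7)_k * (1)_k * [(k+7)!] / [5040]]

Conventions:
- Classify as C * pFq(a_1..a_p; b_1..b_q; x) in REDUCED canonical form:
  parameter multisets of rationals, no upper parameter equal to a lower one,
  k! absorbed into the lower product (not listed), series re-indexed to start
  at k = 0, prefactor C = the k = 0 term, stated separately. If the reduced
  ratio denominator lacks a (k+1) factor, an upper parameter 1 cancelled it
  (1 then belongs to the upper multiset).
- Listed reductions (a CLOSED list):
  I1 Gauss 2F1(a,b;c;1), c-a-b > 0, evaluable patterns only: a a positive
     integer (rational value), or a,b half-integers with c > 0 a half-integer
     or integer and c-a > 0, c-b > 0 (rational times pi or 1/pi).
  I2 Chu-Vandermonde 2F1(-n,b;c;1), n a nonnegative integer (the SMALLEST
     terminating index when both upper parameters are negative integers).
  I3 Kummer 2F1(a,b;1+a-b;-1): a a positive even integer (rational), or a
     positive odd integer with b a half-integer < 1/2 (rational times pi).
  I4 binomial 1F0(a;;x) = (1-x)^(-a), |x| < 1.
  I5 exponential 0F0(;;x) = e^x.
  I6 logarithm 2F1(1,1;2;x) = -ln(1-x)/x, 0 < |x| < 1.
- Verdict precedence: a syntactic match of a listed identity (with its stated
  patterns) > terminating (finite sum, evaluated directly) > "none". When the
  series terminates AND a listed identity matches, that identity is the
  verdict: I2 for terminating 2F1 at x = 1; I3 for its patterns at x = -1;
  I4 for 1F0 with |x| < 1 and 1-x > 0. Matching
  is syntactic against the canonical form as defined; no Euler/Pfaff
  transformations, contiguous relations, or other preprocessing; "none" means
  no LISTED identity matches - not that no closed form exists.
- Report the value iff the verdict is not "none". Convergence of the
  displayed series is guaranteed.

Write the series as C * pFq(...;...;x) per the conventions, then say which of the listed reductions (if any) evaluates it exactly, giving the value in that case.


Key step: t_0 being 1/5, the running product (prefactor 1/5) telescopes to a rising factorial.
Term ratio: r(k) = (-4/9) * (k-2/5) (k+3/2) / [(k-4/7) (k+1)] - rational; roots negated = parameters, x = (-4/9), C = 1/5.

At argument -4/9: a 2F1 with upper {-2/5, 3/2}, lower {-4/7}, scaled by C = 1/5. Verdict: none. No listed pattern accepts 2F1(-2/5, 3/2; -4/7; -4/9).


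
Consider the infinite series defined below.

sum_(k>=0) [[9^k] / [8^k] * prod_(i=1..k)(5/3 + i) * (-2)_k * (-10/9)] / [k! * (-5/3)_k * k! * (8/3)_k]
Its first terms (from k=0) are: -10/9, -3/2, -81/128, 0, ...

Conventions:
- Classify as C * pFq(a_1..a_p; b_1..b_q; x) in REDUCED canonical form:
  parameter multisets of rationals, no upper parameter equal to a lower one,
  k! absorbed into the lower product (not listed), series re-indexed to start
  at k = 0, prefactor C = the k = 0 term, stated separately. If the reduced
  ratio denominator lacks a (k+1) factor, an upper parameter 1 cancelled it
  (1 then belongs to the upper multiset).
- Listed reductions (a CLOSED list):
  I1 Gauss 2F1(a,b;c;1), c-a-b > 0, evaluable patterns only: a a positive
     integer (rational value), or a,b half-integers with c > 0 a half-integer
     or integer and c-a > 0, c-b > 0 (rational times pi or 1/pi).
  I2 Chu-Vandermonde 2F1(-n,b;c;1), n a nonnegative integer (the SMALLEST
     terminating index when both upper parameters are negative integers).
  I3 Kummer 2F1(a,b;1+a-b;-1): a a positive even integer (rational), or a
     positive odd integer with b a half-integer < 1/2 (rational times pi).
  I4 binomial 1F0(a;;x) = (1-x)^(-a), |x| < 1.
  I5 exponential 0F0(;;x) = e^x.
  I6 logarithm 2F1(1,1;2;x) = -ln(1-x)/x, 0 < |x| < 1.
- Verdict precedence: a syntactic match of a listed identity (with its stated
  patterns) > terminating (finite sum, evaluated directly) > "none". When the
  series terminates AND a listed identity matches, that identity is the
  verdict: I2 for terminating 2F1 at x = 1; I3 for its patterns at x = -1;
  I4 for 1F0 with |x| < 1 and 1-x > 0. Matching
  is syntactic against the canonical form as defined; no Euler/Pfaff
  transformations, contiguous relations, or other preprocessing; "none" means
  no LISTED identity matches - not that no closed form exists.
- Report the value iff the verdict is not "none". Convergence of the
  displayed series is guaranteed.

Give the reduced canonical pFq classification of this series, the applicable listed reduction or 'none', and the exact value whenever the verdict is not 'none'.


Key observation: x = (9/8) and the parameter 8/3 appears in both the upper and lower lists and cancels.
Step ratio: r(k) = (9/8) * (k-2) / [(k-5/3) (k+1) (k+1)] - rational in k, leading ratio (9/8); with t_0 = -10/9, classification follows.

Classification (C = -10/9): 1F2 with upper {-2}, lower {-5/3, 1}, argument x = 9/8. Verdict: terminating at k = 2: the factor (-2)_k kills every later term; summing the 3 survivors is exact. Sum: -3737/1152.


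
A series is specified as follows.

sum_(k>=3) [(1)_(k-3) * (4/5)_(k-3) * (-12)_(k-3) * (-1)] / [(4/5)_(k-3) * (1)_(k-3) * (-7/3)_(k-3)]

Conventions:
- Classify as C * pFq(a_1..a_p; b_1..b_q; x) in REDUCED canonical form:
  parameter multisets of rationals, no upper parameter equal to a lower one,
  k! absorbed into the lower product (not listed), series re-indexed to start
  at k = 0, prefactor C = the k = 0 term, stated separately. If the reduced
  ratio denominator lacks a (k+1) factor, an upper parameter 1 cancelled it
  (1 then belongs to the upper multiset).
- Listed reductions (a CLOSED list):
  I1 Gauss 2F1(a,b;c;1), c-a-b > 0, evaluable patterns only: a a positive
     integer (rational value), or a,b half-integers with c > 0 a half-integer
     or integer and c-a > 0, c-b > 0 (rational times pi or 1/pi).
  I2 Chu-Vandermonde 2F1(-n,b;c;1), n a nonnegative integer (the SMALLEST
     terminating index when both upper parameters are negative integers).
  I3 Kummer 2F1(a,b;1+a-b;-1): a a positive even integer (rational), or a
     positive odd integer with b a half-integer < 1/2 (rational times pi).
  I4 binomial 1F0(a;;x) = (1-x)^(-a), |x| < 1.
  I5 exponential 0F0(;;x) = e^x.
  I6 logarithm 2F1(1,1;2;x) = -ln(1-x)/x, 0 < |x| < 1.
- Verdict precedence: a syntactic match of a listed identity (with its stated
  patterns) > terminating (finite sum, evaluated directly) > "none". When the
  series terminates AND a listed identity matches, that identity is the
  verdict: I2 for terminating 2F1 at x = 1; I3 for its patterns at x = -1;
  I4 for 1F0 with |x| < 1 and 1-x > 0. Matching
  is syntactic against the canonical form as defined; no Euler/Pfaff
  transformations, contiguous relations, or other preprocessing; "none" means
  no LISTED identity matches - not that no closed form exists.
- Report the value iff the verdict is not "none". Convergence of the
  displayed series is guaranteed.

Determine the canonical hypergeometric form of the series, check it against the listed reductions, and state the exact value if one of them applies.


x = 1 here; the reduced form reads 2F1, upper {-12, 1}, lower {-7/3}, C = -1. Verdict: this is Chu-Vandermonde (I2) (terminating 2F1 at x = 1 with n = 12, b = 1, c = -7/3). Exact value: 5/13.

Key step: with t_0 = -1, the parameter 4/5 appears in both the upper and lower lists and cancels.
Ratio: r(k) = 1 * (k-12) (k+1) / [(k-7/3) (k+1)] ; factor over Q: parameters, x = 1, and C = -1.


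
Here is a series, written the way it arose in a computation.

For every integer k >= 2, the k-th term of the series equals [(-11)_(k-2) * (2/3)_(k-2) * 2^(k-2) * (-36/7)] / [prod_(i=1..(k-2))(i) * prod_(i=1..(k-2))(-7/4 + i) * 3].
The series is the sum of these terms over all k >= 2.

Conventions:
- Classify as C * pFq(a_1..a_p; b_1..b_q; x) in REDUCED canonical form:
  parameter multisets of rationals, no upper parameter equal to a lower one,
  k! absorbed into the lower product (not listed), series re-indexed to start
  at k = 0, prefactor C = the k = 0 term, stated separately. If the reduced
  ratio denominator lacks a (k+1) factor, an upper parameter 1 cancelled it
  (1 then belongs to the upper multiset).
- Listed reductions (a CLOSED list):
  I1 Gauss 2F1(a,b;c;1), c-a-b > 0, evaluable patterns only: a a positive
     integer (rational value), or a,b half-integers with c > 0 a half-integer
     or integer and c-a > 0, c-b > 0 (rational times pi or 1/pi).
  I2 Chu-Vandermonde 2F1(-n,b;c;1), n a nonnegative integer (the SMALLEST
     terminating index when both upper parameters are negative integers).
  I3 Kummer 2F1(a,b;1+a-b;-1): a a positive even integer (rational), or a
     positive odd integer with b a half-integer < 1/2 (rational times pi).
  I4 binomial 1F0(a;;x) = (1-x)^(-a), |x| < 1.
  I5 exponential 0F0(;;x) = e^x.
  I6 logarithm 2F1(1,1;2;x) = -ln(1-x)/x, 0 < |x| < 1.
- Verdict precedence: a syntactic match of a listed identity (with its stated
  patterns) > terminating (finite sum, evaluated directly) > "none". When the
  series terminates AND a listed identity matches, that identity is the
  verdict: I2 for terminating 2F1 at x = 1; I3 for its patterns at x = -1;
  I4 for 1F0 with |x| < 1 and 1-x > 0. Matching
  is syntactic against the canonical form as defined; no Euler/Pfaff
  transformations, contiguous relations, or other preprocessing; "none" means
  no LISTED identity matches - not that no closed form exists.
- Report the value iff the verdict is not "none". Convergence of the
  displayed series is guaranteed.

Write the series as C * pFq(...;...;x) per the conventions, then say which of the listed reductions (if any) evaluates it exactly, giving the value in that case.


First insight: x = 2 and the product of the first k integers (prefactor -12/7) is k!.
Ratio: r(k) = 2 * (k-11) (k+2/3) / [(k-3/4) (k+1)] - rational in k. x = 2; t_0 = -12/7; negate the roots.

The series (x = 2) is 2F1: upper {-11, 2/3}, lower {-3/4}, prefactor -12/7. Verdict: terminating. With -11 upstairs the series is a 12-term polynomial sum; evaluated term by term. Its exact value is -92858431840940/200152903743.


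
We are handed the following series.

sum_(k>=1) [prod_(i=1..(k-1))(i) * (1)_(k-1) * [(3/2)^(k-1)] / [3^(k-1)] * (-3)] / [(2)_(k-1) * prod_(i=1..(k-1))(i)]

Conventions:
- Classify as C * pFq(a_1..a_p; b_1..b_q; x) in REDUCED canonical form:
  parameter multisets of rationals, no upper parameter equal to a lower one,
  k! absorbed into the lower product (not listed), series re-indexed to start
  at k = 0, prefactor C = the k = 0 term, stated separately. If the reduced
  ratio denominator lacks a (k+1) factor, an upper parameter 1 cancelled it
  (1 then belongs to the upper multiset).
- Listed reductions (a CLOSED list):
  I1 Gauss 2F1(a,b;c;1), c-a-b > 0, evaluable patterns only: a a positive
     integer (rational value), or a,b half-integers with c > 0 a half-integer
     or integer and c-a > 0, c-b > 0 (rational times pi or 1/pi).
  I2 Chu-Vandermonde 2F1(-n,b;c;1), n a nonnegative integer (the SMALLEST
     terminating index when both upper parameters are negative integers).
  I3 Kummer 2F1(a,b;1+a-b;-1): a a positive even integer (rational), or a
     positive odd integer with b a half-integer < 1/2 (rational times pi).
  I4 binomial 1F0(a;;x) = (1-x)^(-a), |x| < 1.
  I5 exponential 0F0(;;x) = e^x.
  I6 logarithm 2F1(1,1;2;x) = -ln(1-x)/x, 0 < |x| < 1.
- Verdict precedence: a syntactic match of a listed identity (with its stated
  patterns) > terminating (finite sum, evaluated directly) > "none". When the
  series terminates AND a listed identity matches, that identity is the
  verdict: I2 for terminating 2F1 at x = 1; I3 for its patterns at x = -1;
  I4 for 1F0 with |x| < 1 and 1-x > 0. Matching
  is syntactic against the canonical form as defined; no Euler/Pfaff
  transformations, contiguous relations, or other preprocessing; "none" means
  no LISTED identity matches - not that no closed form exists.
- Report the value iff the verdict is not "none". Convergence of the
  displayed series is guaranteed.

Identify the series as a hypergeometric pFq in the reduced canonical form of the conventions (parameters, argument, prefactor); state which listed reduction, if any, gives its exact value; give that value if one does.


Classification (C = -3): 2F1 with upper {1, 1}, lower {2}, argument x = 1/2. Verdict: the I6 logarithm reduction matches (the logarithm: parameters (1,1;2), x = 1/2). Its exact value is 6 * ln(1/2).

The tell: from the first term -3: the two k-th powers (C = -3, x = 1/2) combine into one argument.
Ratio: r(k) = (1/2) * (k+1) (k+1) / [(k+2) (k+1)] - poly over poly, x = (1/2) from leading terms; C = -3 at k = 0.


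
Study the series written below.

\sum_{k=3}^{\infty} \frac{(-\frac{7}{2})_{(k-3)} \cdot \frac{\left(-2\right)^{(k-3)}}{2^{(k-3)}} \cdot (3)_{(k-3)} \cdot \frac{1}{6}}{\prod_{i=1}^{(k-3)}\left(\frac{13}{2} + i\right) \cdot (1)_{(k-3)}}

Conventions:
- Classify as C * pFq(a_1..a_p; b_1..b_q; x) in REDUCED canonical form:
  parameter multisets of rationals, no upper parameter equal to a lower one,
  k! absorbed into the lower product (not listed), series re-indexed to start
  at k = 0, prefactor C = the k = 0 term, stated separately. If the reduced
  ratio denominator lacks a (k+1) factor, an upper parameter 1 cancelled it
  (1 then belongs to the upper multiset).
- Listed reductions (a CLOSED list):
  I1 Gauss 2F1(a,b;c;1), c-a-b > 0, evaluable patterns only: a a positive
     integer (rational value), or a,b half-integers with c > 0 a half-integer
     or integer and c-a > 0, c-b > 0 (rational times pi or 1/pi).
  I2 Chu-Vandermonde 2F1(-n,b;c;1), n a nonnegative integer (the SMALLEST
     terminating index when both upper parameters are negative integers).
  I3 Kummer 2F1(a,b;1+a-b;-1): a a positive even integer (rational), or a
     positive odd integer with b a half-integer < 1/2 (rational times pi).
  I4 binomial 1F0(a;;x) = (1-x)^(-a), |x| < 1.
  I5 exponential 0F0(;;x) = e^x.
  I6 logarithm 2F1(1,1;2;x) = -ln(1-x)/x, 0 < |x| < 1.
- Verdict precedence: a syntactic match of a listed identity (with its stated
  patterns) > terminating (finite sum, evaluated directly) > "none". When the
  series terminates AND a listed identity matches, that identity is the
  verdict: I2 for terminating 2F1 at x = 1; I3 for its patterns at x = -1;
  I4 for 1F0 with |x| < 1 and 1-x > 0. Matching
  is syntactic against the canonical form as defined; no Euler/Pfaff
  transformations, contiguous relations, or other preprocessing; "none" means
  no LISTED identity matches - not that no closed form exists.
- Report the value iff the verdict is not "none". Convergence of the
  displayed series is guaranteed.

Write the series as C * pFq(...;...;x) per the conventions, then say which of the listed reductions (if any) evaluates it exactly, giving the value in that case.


Canonical form: C = \frac{1}{6} times 2F1 with upper {-\frac{7}{2}, 3}, lower {\frac{15}{2}}, x = -1. Verdict at x = -1: Kummer (I3) matches (x = -1; c = \frac{15}{2} equals 1+a-b for upper {-\frac{7}{2}, 3}: listed pattern). Exact value: \frac{3003}{16384} \cdot \pi.

Structural cue: t_0 being \frac{1}{6}, (1)_k (C = 1/6) is k! itself.
Consecutive-term ratio: r(k) = -1 * (k-\frac{7}{2}) (k+3) / [(k+\frac{15}{2}) (k+1)] - rational in k. x = -1; t_0 = \frac{1}{6}; negate the roots.


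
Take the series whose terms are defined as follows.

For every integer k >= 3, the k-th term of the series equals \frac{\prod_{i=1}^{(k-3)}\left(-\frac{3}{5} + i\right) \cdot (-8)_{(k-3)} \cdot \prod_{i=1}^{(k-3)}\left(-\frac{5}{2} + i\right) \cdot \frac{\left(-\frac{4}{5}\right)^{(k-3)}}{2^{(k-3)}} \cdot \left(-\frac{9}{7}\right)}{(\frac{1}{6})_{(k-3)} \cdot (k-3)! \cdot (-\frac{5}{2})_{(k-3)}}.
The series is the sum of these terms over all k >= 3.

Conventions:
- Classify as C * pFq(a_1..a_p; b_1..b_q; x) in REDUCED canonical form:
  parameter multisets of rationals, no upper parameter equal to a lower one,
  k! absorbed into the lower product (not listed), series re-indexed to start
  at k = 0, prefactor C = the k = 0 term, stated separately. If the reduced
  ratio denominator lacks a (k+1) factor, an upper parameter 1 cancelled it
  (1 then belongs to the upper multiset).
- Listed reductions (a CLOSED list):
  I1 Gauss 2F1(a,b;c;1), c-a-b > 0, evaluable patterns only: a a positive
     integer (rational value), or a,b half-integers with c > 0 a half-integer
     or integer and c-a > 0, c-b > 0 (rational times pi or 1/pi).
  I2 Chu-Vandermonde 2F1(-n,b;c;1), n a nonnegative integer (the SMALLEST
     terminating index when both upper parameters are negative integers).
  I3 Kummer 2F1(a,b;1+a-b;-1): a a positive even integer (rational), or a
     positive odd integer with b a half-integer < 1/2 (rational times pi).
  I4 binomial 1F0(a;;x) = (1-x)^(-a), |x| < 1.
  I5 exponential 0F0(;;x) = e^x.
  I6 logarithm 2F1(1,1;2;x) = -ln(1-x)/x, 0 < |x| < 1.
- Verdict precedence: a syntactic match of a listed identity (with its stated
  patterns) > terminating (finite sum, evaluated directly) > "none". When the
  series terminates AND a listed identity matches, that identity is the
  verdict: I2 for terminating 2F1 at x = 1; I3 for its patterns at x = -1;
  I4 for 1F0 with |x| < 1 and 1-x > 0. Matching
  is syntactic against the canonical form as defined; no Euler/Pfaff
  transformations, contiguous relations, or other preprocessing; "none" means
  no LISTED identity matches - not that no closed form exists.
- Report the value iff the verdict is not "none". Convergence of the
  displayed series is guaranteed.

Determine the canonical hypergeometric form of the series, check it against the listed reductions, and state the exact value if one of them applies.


The series (x = -\frac{2}{5}) is 3F2: upper {-8, -\frac{3}{2}, \frac{2}{5}}, lower {-\frac{5}{2}, \frac{1}{6}}, prefactor -\frac{9}{7}. Verdict: terminating - upper parameter -8 makes this a finite sum (last index 8), evaluated exactly. Its exact value is \frac{37814942142789078987}{52468090057373046875}.

The tell: t_0 being -\frac{9}{7}, the running product (prefactor -9/7) telescopes to a rising factorial.
Step ratio: r(k) = -\frac{2}{5} * (k-8) (k-\frac{3}{2}) (k+\frac{2}{5}) / [(k-\frac{5}{2}) (k+\frac{1}{6}) (k+1)] ; factor over Q: parameters, x = -\frac{2}{5}, and C = -\frac{9}{7}.


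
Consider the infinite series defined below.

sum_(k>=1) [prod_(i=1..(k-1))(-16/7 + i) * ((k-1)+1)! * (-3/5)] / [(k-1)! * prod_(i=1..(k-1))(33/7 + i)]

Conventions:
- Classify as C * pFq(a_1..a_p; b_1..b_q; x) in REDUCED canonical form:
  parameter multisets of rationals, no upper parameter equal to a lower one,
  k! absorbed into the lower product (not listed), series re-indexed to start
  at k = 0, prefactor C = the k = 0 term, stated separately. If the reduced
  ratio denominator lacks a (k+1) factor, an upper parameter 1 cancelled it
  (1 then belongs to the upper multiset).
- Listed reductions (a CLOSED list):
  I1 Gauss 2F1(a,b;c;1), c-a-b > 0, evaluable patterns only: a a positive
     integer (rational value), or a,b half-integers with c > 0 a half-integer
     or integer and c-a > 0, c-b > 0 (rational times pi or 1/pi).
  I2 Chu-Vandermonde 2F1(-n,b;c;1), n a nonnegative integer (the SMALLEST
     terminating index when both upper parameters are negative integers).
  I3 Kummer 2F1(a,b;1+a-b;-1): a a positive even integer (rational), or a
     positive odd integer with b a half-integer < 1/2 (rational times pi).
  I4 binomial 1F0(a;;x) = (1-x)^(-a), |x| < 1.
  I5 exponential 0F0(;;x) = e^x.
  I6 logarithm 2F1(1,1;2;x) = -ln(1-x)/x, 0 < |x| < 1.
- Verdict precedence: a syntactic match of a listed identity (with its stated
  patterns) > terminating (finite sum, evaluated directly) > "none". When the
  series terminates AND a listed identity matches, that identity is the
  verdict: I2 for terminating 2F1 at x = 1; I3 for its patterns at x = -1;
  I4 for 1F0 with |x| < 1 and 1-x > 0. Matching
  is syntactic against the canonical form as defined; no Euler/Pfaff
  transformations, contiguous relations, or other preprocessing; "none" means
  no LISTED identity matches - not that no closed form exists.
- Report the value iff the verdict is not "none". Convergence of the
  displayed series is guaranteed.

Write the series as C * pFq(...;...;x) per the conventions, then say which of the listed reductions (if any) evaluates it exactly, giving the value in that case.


x = 1 here; the reduced form reads 2F1, upper {-9/7, 2}, lower {40/7}, C = -3/5. Verdict: this is Gauss (I1, integer-parameter pattern) (x = 1: the Gamma ratio telescopes since c-a-b = 5 > 0 and a = 2 in Z>0). Hence: -429/1225.

Key step: x = 1 and the factorial ratio (prefactor -3/5) (k+a-1)!/(a-1)! is a rising factorial (a)_k.
Ratio: r(k) = 1 * (k-9/7) (k+2) / [(k+40/7) (k+1)] - poly over poly, x = 1 from leading terms; C = -3/5 at k = 0.


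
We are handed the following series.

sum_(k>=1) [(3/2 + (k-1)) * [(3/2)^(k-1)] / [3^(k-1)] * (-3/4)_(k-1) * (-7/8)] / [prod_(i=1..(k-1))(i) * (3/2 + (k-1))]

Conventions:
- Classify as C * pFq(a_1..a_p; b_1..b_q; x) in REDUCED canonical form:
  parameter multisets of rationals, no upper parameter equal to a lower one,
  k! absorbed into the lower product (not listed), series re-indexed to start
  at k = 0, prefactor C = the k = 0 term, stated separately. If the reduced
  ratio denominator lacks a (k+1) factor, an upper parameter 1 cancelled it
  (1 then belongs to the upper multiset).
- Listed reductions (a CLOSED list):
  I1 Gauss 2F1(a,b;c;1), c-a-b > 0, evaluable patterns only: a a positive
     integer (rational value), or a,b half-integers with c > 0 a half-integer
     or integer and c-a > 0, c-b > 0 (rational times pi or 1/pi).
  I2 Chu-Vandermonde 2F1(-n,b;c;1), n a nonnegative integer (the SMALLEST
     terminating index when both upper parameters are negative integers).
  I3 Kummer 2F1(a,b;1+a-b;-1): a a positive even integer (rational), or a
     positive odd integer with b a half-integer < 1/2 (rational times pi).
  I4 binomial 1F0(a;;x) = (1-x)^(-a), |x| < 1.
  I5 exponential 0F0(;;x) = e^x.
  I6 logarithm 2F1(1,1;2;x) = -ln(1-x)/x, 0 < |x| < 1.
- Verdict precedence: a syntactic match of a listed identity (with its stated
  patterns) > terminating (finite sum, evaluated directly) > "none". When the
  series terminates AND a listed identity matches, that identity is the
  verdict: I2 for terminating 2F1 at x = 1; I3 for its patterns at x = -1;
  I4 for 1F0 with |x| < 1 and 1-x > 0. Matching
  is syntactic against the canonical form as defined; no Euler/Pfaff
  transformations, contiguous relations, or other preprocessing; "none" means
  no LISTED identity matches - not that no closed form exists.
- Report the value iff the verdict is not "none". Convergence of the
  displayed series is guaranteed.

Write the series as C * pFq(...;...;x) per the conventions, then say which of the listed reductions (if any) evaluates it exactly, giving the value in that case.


At argument 1/2: a 1F0 with upper {-3/4}, lower {-}, scaled by C = -7/8. Verdict: this is the I4 binomial reduction (the 1F0 binomial series: exponent 3/4, x = 1/2). Value: (-7/8) * (1/2)^(3/4).

Key observation: from the first term -7/8: the product of the first k integers (C = -7/8) is k!.
Step ratio: r(k) = (1/2) * (k-3/4) / [(k+1)] ; factor over Q: parameters, x = (1/2), and C = -7/8.


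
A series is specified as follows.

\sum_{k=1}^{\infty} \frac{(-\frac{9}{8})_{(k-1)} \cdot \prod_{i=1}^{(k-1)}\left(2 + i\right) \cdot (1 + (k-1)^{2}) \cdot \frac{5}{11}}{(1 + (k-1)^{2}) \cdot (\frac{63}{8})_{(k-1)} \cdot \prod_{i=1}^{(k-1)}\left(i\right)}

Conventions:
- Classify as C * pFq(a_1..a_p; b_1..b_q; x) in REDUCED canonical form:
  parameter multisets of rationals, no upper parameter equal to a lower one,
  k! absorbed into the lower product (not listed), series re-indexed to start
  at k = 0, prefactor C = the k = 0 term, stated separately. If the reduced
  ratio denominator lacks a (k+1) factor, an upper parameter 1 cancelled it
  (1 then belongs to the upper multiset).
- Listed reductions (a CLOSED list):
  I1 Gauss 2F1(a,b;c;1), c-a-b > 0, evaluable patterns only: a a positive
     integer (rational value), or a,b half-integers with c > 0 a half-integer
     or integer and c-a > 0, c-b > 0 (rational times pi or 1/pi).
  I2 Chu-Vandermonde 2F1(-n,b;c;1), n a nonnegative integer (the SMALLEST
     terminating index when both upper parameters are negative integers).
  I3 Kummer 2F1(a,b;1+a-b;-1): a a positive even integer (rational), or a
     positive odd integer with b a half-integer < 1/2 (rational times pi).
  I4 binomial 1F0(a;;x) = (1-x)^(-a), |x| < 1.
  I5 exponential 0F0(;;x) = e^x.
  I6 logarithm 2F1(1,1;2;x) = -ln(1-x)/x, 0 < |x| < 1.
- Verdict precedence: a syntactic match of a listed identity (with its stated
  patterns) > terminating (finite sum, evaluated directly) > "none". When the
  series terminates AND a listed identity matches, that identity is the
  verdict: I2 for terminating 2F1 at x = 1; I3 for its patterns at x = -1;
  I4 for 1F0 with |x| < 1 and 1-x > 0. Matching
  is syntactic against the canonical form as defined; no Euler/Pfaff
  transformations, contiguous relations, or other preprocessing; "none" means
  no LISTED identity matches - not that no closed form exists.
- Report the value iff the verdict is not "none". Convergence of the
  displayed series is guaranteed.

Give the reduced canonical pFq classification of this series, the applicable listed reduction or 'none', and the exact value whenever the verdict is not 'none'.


This is \frac{5}{11} * 2F1(-\frac{9}{8}, 3; \frac{63}{8}; 1) in reduced canonical form. Verdict: Gauss's theorem (I1) applies (x = 1: the Gamma ratio telescopes since c-a-b = 6 > 0 and a = 3 in Z>0). Value: \frac{15275}{57344}.

The tell: t_0 being \frac{5}{11}, the running product (prefactor 5/11) telescopes to a rising factorial.
Consecutive-term ratio: r(k) = 1 * (k-\frac{9}{8}) (k+3) / [(k+\frac{63}{8}) (k+1)] - poly over poly, x = 1 from leading terms; C = \frac{5}{11} at k = 0.
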